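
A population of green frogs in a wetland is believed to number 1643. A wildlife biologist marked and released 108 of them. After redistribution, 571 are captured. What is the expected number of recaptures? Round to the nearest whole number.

expected recaptures ≈ 38

Expected recaptures E[R] = M·C / N.
E[R] = 108 × 571 / 1643 = 61668 / 1643 ≈ 37.5 → 38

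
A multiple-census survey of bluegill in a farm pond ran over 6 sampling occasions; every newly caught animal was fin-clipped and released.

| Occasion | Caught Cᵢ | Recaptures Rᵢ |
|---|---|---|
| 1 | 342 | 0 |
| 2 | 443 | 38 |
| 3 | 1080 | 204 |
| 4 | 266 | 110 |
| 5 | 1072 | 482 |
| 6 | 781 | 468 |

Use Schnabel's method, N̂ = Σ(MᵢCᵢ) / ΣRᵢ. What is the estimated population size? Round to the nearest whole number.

N ≈ 3953

Marked at large before each occasion: Mᵢ = Σⱼ<ᵢ (Cⱼ − Rⱼ) → M1=0, M2=342, M3=747, M4=1623, M5=1779, M6=2369
Σ MᵢCᵢ = 0·342 + 342·443 + 747·1080 + 1623·266 + 1779·1072 + 2369·781 = 0 + 151506 + 806760 + 431718 + 1907088 + 1850189 = 5147261
Σ Rᵢ = 0 + 38 + 204 + 110 + 482 + 468 = 1302
N̂ = 5147261 / 1302 ≈ 3953.3 → 3953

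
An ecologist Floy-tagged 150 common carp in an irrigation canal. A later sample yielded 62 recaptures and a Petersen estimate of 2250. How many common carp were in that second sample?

From N = M·C/R: C = N·R / M = 2250·62 / 150 = 139500 / 150 = 930.

C = 930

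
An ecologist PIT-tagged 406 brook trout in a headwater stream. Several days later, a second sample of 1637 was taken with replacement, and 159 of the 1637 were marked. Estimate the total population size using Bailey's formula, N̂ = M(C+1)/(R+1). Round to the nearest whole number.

N̂ = 406·(1637+1)/(159+1) = 406·1638/160 = 665028/160 ≈ 4156.4 → 4156

N ≈ 4156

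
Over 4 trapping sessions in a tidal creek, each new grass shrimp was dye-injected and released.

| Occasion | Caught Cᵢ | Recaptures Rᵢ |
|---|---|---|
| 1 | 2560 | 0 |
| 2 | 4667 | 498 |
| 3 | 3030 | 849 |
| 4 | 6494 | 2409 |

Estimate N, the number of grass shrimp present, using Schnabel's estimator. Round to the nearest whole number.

N ≈ 24,014

Marked at large before each occasion: Mᵢ = Σⱼ<ᵢ (Cⱼ − Rⱼ) → M1=0, M2=2560, M3=6729, M4=8910
Σ MᵢCᵢ = 0·2560 + 2560·4667 + 6729·3030 + 8910·6494 = 0 + 11947520 + 20388870 + 57861540 = 90197930
Σ Rᵢ = 0 + 498 + 849 + 2409 = 3756
N̂ = 90197930 / 3756 ≈ 24014.4 → 24014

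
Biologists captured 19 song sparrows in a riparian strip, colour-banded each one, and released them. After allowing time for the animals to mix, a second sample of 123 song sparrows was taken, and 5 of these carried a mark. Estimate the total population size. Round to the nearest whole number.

N ≈ 467

Lincoln-Petersen assumes M/N = R/C, so N = M·C / R.
N = (19 × 123) / 5 = 2337 / 5 ≈ 467.4 → 467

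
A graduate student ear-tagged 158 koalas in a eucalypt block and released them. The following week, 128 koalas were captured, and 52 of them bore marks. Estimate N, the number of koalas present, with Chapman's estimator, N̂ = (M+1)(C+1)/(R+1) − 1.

N = 386

N̂ = (158+1)(128+1)/(52+1) − 1 = 159·129/53 − 1
= 20511/53 − 1 = 387 − 1 = 386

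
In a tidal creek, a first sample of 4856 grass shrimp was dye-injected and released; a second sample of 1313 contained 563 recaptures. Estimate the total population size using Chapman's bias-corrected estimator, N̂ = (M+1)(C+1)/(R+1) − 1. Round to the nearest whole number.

N ≈ 11,315

N̂ = (4856+1)(1313+1)/(563+1) − 1 = 4857·1314/564 − 1
= 6382098/564 − 1 ≈ 11315.8 − 1 ≈ 11314.8 → 11315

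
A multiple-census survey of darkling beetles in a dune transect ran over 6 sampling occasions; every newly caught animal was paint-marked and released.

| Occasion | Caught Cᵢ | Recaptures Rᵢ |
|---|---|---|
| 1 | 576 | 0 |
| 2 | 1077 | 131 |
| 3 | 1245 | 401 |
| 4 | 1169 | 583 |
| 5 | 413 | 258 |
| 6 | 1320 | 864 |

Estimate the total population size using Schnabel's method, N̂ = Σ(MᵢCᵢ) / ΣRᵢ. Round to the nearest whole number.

N ≈ 4739

Marked at large before each occasion: Mᵢ = Σⱼ<ᵢ (Cⱼ − Rⱼ) → M1=0, M2=576, M3=1522, M4=2366, M5=2952, M6=3107
Σ MᵢCᵢ = 0·576 + 576·1077 + 1522·1245 + 2366·1169 + 2952·413 + 3107·1320 = 0 + 620352 + 1894890 + 2765854 + 1219176 + 4101240 = 10601512
Σ Rᵢ = 0 + 131 + 401 + 583 + 258 + 864 = 2237
N̂ = 10601512 / 2237 ≈ 4739.2 → 4739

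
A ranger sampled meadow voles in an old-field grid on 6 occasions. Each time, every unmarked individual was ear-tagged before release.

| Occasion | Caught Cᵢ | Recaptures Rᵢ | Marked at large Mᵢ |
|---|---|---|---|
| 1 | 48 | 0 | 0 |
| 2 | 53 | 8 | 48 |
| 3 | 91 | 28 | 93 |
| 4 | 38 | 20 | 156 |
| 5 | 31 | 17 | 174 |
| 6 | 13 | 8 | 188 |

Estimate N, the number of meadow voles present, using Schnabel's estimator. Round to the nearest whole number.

N ≈ 306

Σ MᵢCᵢ = 0·48 + 48·53 + 93·91 + 156·38 + 174·31 + 188·13 = 0 + 2544 + 8463 + 5928 + 5394 + 2444 = 24773
Σ Rᵢ = 0 + 8 + 28 + 20 + 17 + 8 = 81
N̂ = 24773 / 81 ≈ 305.8 → 306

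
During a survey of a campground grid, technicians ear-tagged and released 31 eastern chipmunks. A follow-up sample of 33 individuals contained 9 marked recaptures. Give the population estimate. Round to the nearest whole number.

N ≈ 114

Lincoln-Petersen assumes M/N = R/C, so N = M·C / R.
N = (31 × 33) / 9 = 1023 / 9 ≈ 113.7 → 114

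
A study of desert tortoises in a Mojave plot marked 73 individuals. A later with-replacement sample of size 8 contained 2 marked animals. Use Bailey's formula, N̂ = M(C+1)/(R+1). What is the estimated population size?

N = 219

N̂ = 73·(8+1)/(2+1) = 73·9/3 = 657/3 = 219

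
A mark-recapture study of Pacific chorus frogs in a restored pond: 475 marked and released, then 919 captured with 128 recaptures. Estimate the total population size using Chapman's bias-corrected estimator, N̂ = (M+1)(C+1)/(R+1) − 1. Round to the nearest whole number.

N ≈ 3394

N̂ = (475+1)(919+1)/(128+1) − 1 = 476·920/129 − 1
= 437920/129 − 1 ≈ 3394.7 − 1 ≈ 3393.7 → 3394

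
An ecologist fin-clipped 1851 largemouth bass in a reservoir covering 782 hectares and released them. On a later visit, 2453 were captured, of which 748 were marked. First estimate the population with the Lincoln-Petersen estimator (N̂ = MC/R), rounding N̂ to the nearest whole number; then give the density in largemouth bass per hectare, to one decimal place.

N̂ = 1851·2453/748 = 4540503/748 ≈ 6070.2 → 6070
Density = N̂ / area = 6070 / 782 ≈ 7.76 → 7.8 per hectare

density ≈ 7.8 largemouth bass per hectare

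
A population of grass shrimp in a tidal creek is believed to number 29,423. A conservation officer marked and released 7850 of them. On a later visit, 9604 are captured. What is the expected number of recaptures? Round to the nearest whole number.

The marked fraction of the population is 7850/29423, so in a sample of 9604 expect C·(M/N) marked.
E[R] = 7850 × 9604 / 29423 = 75391400 / 29423 ≈ 2562.3 → 2562

expected recaptures ≈ 2562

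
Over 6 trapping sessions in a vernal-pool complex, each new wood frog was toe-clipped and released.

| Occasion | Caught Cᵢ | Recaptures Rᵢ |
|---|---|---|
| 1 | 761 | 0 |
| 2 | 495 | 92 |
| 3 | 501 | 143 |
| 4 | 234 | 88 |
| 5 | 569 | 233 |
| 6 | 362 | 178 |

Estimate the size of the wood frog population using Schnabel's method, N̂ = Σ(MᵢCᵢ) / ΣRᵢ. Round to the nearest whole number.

N ≈ 4074

Marked at large before each occasion: Mᵢ = Σⱼ<ᵢ (Cⱼ − Rⱼ) → M1=0, M2=761, M3=1164, M4=1522, M5=1668, M6=2004
Σ MᵢCᵢ = 0·761 + 761·495 + 1164·501 + 1522·234 + 1668·569 + 2004·362 = 0 + 376695 + 583164 + 356148 + 949092 + 725448 = 2990547
Σ Rᵢ = 0 + 92 + 143 + 88 + 233 + 178 = 734
N̂ = 2990547 / 734 ≈ 4074.3 → 4074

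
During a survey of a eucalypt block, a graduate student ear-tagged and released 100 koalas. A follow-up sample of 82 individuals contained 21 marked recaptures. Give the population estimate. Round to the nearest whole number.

N ≈ 390

The marked fraction in the recapture sample should equal the marked fraction in the population: 21/82 = 100/N.
N = (100 × 82) / 21 = 8200 / 21 ≈ 390.48 → 390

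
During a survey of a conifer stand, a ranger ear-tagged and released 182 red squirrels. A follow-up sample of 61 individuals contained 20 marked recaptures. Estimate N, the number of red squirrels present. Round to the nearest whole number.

N ≈ 555

N = (182 × 61) / 20 = 11102 / 20 ≈ 555.1 → 555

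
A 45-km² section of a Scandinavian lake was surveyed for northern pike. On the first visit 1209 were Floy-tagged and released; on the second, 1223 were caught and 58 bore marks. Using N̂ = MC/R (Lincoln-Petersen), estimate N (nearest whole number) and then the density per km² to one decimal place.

density ≈ 566.5 northern pike per km²

N̂ = 1209·1223/58 = 1478607/58 ≈ 25493.2 → 25493
Density = N̂ / area = 25493 / 45 ≈ 566.51 → 566.5 per km²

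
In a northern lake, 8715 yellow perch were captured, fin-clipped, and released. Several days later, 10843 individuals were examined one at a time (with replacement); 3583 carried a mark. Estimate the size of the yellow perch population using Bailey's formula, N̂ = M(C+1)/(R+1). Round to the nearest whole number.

N̂ = 8715·(10843+1)/(3583+1) = 8715·10844/3584 = 94505460/3584 ≈ 26368.7 → 26369

N ≈ 26,369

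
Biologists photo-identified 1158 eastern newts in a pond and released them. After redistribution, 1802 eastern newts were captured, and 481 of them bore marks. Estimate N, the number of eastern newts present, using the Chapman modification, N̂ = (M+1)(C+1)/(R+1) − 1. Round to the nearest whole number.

N ≈ 4334

N̂ = (1158+1)(1802+1)/(481+1) − 1 = 1159·1803/482 − 1
= 2089677/482 − 1 ≈ 4335.4 − 1 ≈ 4334.4 → 4334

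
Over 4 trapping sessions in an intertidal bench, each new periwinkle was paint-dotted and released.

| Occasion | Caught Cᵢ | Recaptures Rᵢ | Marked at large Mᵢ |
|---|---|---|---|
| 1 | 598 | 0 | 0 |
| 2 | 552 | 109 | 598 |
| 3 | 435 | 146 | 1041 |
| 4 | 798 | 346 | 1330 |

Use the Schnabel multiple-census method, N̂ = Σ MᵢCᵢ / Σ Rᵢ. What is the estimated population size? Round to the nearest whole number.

N ≈ 3069

Σ MᵢCᵢ = 0·598 + 598·552 + 1041·435 + 1330·798 = 0 + 330096 + 452835 + 1061340 = 1844271
Σ Rᵢ = 0 + 109 + 146 + 346 = 601
N̂ = 1844271 / 601 ≈ 3068.7 → 3069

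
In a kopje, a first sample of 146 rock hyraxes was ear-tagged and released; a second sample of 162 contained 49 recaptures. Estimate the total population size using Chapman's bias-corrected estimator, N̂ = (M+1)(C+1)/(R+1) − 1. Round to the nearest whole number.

N̂ = (146+1)(162+1)/(49+1) − 1 = 147·163/50 − 1
= 23961/50 − 1 ≈ 479.2 − 1 ≈ 478.2 → 478

N ≈ 478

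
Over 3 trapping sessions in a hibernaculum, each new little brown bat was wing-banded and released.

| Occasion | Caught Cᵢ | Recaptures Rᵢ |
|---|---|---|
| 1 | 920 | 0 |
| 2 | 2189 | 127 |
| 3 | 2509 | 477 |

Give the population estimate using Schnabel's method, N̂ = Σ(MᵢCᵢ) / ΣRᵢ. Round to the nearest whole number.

N ≈ 15,721

Marked at large before each occasion: Mᵢ = Σⱼ<ᵢ (Cⱼ − Rⱼ) → M1=0, M2=920, M3=2982
Σ MᵢCᵢ = 0·920 + 920·2189 + 2982·2509 = 0 + 2013880 + 7481838 = 9495718
Σ Rᵢ = 0 + 127 + 477 = 604
N̂ = 9495718 / 604 ≈ 15721.4 → 15721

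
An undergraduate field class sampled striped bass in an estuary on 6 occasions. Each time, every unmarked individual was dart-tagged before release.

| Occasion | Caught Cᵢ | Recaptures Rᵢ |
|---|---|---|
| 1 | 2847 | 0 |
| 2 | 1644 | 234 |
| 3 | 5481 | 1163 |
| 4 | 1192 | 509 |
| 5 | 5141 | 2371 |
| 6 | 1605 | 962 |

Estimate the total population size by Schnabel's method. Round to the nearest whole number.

Marked at large before each occasion: Mᵢ = Σⱼ<ᵢ (Cⱼ − Rⱼ) → M1=0, M2=2847, M3=4257, M4=8575, M5=9258, M6=12028
Σ MᵢCᵢ = 0·2847 + 2847·1644 + 4257·5481 + 8575·1192 + 9258·5141 + 12028·1605 = 0 + 4680468 + 23332617 + 10221400 + 47595378 + 19304940 = 105134803
Σ Rᵢ = 0 + 234 + 1163 + 509 + 2371 + 962 = 5239
N̂ = 105134803 / 5239 ≈ 20067.7 → 20068

N ≈ 20,068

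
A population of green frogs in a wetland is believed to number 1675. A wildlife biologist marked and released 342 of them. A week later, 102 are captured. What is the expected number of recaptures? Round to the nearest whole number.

Expected recaptures E[R] = M·C / N.
E[R] = 342 × 102 / 1675 = 34884 / 1675 ≈ 20.8 → 21

expected recaptures ≈ 21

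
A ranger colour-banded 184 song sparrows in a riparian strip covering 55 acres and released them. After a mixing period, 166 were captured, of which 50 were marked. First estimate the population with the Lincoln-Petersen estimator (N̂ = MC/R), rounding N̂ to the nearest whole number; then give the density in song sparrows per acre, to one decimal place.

density ≈ 11.1 song sparrows per acre

N̂ = 184·166/50 = 30544/50 ≈ 610.9 → 611
Density = N̂ / area = 611 / 55 ≈ 11.11 → 11.1 per acre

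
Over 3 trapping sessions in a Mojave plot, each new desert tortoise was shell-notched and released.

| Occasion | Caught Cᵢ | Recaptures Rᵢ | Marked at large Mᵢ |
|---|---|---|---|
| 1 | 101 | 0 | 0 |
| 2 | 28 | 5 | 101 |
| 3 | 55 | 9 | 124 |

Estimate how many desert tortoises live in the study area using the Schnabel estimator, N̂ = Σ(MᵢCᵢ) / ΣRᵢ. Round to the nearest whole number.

Σ MᵢCᵢ = 0·101 + 101·28 + 124·55 = 0 + 2828 + 6820 = 9648
Σ Rᵢ = 0 + 5 + 9 = 14
N̂ = 9648 / 14 ≈ 689.1 → 689

N ≈ 689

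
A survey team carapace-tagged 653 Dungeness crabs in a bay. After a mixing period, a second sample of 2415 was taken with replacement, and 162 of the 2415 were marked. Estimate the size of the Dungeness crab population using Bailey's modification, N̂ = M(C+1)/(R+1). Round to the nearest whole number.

N ≈ 9679

N̂ = 653·(2415+1)/(162+1) = 653·2416/163 = 1577648/163 ≈ 9678.8 → 9679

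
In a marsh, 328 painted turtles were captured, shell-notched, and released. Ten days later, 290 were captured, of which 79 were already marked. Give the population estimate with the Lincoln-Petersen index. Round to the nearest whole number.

N ≈ 1204

If marked individuals mix randomly, R/C ≈ M/N, giving N ≈ M·C/R.
N = (328 × 290) / 79 = 95120 / 79 ≈ 1204.1 → 1204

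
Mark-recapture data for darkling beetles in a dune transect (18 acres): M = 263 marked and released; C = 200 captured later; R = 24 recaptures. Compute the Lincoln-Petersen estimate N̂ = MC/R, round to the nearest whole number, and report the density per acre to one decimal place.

density ≈ 121.8 darkling beetles per acre

N̂ = 263·200/24 = 52600/24 ≈ 2191.7 → 2192
Density = N̂ / area = 2192 / 18 ≈ 121.78 → 121.8 per acre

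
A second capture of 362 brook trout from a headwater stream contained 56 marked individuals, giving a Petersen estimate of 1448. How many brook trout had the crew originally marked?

M = 224

From N = M·C/R: M = N·R / C = 1448·56 / 362 = 81088 / 362 = 224.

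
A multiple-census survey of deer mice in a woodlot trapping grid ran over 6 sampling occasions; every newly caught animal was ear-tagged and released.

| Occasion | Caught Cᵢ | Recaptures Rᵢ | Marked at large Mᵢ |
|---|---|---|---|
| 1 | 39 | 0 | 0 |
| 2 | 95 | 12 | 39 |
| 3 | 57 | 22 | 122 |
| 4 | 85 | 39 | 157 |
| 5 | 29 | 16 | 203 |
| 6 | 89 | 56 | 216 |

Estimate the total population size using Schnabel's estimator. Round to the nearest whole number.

Σ MᵢCᵢ = 0·39 + 39·95 + 122·57 + 157·85 + 203·29 + 216·89 = 0 + 3705 + 6954 + 13345 + 5887 + 19224 = 49115
Σ Rᵢ = 0 + 12 + 22 + 39 + 16 + 56 = 145
N̂ = 49115 / 145 ≈ 338.7 → 339

N ≈ 339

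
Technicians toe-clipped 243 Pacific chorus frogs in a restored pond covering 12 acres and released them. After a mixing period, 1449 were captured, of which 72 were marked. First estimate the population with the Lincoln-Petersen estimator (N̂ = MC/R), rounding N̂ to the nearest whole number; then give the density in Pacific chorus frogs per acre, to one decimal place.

density ≈ 407.5 Pacific chorus frogs per acre

N̂ = 243·1449/72 = 352107/72 ≈ 4890.4 → 4890
Density = N̂ / area = 4890 / 12 ≈ 407.50 → 407.5 per acre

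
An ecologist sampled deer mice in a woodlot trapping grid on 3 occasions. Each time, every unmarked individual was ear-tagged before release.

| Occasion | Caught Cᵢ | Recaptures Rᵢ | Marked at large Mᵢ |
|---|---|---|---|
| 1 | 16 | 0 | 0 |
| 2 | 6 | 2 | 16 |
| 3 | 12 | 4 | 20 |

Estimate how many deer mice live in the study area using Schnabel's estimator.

N = 56

Σ MᵢCᵢ = 0·16 + 16·6 + 20·12 = 0 + 96 + 240 = 336
Σ Rᵢ = 0 + 2 + 4 = 6
N̂ = 336 / 6 = 56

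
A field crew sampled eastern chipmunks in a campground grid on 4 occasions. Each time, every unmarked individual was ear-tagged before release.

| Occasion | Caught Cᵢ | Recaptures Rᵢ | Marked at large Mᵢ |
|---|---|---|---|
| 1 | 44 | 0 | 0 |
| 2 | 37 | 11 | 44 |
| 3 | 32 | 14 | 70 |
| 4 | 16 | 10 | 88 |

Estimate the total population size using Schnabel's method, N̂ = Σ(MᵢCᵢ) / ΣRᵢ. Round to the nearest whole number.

Σ MᵢCᵢ = 0·44 + 44·37 + 70·32 + 88·16 = 0 + 1628 + 2240 + 1408 = 5276
Σ Rᵢ = 0 + 11 + 14 + 10 = 35
N̂ = 5276 / 35 ≈ 150.7 → 151

N ≈ 151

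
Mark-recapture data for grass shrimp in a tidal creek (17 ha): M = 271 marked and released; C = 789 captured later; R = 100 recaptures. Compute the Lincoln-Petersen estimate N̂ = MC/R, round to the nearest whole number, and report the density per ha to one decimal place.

N̂ = 271·789/100 = 213819/100 ≈ 2138.2 → 2138
Density = N̂ / area = 2138 / 17 ≈ 125.76 → 125.8 per ha

density ≈ 125.8 grass shrimp per ha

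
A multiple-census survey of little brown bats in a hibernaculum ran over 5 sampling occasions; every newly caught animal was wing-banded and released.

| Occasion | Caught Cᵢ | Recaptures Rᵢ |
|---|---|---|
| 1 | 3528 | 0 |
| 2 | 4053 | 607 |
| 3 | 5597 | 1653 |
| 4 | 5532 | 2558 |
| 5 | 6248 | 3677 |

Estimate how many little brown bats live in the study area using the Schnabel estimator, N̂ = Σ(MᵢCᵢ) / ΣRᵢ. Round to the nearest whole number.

Marked at large before each occasion: Mᵢ = Σⱼ<ᵢ (Cⱼ − Rⱼ) → M1=0, M2=3528, M3=6974, M4=10918, M5=13892
Σ MᵢCᵢ = 0·3528 + 3528·4053 + 6974·5597 + 10918·5532 + 13892·6248 = 0 + 14298984 + 39033478 + 60398376 + 86797216 = 200528054
Σ Rᵢ = 0 + 607 + 1653 + 2558 + 3677 = 8495
N̂ = 200528054 / 8495 ≈ 23605.4 → 23605

N ≈ 23,605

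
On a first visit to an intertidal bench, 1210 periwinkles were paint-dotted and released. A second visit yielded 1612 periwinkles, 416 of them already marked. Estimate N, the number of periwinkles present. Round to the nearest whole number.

N ≈ 4689

Lincoln-Petersen assumes M/N = R/C, so N = M·C / R.
N = (1210 × 1612) / 416 = 1950520 / 416 ≈ 4688.8 → 4689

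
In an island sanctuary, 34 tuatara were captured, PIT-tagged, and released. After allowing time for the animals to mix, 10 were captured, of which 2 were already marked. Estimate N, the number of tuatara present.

If marked individuals mix randomly, R/C ≈ M/N, giving N ≈ M·C/R.
N = (34 × 10) / 2 = 340 / 2 = 170

N = 170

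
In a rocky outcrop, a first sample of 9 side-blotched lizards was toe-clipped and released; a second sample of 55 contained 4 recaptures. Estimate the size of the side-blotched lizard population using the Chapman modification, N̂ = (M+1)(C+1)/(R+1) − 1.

N = 111

N̂ = (9+1)(55+1)/(4+1) − 1 = 10·56/5 − 1
= 560/5 − 1 = 112 − 1 = 111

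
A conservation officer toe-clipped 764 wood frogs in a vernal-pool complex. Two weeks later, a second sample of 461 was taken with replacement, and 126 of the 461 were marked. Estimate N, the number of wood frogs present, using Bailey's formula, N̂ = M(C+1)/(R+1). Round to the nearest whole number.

N̂ = 764·(461+1)/(126+1) = 764·462/127 = 352968/127 ≈ 2779.3 → 2779

N ≈ 2779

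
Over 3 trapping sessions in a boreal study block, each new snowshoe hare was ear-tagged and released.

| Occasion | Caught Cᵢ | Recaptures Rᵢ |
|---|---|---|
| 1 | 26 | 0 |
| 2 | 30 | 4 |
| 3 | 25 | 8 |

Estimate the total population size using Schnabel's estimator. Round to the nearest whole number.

N ≈ 173

Marked at large before each occasion: Mᵢ = Σⱼ<ᵢ (Cⱼ − Rⱼ) → M1=0, M2=26, M3=52
Σ MᵢCᵢ = 0·26 + 26·30 + 52·25 = 0 + 780 + 1300 = 2080
Σ Rᵢ = 0 + 4 + 8 = 12
N̂ = 2080 / 12 ≈ 173.3 → 173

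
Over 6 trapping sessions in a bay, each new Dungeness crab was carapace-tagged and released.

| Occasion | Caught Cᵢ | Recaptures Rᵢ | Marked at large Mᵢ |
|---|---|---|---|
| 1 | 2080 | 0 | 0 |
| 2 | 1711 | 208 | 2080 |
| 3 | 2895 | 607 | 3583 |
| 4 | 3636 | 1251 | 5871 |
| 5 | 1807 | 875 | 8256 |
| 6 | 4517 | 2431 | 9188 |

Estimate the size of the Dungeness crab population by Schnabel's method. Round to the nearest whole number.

N ≈ 17,070

Σ MᵢCᵢ = 0·2080 + 2080·1711 + 3583·2895 + 5871·3636 + 8256·1807 + 9188·4517 = 0 + 3558880 + 10372785 + 21346956 + 14918592 + 41502196 = 91699409
Σ Rᵢ = 0 + 208 + 607 + 1251 + 875 + 2431 = 5372
N̂ = 91699409 / 5372 ≈ 17069.9 → 17070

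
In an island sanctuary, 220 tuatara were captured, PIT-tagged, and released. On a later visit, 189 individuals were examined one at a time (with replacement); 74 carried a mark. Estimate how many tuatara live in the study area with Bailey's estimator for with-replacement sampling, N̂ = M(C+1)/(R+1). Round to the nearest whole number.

N̂ = 220·(189+1)/(74+1) = 220·190/75 = 41800/75 ≈ 557.3 → 557

N ≈ 557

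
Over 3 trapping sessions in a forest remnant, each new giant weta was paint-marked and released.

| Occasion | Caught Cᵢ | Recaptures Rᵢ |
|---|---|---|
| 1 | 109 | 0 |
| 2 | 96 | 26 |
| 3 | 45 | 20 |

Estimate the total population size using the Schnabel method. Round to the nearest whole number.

Marked at large before each occasion: Mᵢ = Σⱼ<ᵢ (Cⱼ − Rⱼ) → M1=0, M2=109, M3=179
Σ MᵢCᵢ = 0·109 + 109·96 + 179·45 = 0 + 10464 + 8055 = 18519
Σ Rᵢ = 0 + 26 + 20 = 46
N̂ = 18519 / 46 ≈ 402.6 → 403

N ≈ 403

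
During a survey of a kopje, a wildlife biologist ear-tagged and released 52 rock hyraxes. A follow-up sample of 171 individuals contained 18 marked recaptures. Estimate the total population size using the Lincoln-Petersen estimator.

N = 494

N = (52 × 171) / 18 = 8892 / 18 = 494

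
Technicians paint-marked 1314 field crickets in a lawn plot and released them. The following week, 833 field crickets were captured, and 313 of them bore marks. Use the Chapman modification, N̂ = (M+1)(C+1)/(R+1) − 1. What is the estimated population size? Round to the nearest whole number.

N ≈ 3492

N̂ = (1314+1)(833+1)/(313+1) − 1 = 1315·834/314 − 1
= 1096710/314 − 1 ≈ 3492.7 − 1 ≈ 3491.7 → 3492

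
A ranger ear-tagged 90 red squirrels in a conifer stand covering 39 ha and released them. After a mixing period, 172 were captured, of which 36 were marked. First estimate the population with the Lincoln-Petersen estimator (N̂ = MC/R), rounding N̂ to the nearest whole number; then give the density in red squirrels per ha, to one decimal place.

density ≈ 11.0 red squirrels per ha

N̂ = 90·172/36 = 15480/36 = 430
Density = N̂ / area = 430 / 39 ≈ 11.03 → 11.0 per ha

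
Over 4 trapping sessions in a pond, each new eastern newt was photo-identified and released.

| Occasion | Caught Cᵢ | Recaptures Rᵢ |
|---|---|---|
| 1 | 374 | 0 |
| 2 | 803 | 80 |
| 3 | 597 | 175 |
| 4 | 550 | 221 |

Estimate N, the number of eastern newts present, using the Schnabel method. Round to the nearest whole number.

Marked at large before each occasion: Mᵢ = Σⱼ<ᵢ (Cⱼ − Rⱼ) → M1=0, M2=374, M3=1097, M4=1519
Σ MᵢCᵢ = 0·374 + 374·803 + 1097·597 + 1519·550 = 0 + 300322 + 654909 + 835450 = 1790681
Σ Rᵢ = 0 + 80 + 175 + 221 = 476
N̂ = 1790681 / 476 ≈ 3761.9 → 3762

N ≈ 3762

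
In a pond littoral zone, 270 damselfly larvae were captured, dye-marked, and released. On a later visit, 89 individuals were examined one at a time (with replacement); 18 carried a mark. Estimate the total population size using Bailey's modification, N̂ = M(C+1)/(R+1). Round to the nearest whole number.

N̂ = 270·(89+1)/(18+1) = 270·90/19 = 24300/19 ≈ 1278.9 → 1279

N ≈ 1279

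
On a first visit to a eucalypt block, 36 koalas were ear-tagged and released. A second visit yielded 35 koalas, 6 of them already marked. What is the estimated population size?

The marked fraction in the recapture sample should equal the marked fraction in the population: 6/35 = 36/N.
N = (36 × 35) / 6 = 1260 / 6 = 210

N = 210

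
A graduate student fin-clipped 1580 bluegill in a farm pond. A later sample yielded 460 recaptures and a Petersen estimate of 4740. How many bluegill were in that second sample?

From N = M·C/R: C = N·R / M = 4740·460 / 1580 = 2180400 / 1580 = 1380.

C = 1380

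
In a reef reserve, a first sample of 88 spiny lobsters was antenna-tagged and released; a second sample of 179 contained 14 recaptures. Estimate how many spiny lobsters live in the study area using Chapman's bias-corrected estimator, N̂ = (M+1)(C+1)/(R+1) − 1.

N = 1067

N̂ = (88+1)(179+1)/(14+1) − 1 = 89·180/15 − 1
= 16020/15 − 1 = 1068 − 1 = 1067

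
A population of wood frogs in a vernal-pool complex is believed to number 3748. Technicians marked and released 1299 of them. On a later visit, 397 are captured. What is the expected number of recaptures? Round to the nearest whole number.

expected recaptures ≈ 138

The marked fraction of the population is 1299/3748, so in a sample of 397 expect C·(M/N) marked.
E[R] = 1299 × 397 / 3748 = 515703 / 3748 ≈ 137.6 → 138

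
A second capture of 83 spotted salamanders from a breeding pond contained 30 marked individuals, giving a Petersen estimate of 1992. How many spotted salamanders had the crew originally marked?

M = 720

From N = M·C/R: M = N·R / C = 1992·30 / 83 = 59760 / 83 = 720.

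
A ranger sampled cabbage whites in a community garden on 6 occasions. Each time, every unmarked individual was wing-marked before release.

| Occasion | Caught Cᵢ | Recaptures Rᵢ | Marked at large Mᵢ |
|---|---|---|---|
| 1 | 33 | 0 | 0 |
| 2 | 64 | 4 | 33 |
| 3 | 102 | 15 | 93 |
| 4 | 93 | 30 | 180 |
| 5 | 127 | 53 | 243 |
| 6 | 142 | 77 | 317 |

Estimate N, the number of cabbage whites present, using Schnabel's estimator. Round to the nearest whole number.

N ≈ 582

Σ MᵢCᵢ = 0·33 + 33·64 + 93·102 + 180·93 + 243·127 + 317·142 = 0 + 2112 + 9486 + 16740 + 30861 + 45014 = 104213
Σ Rᵢ = 0 + 4 + 15 + 30 + 53 + 77 = 179
N̂ = 104213 / 179 ≈ 582.2 → 582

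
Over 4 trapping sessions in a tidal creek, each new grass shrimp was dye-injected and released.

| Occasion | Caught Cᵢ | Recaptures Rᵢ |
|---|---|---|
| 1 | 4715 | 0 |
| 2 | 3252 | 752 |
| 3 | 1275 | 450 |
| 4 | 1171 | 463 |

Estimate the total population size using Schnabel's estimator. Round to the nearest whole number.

Marked at large before each occasion: Mᵢ = Σⱼ<ᵢ (Cⱼ − Rⱼ) → M1=0, M2=4715, M3=7215, M4=8040
Σ MᵢCᵢ = 0·4715 + 4715·3252 + 7215·1275 + 8040·1171 = 0 + 15333180 + 9199125 + 9414840 = 33947145
Σ Rᵢ = 0 + 752 + 450 + 463 = 1665
N̂ = 33947145 / 1665 ≈ 20388.7 → 20389

N ≈ 20,389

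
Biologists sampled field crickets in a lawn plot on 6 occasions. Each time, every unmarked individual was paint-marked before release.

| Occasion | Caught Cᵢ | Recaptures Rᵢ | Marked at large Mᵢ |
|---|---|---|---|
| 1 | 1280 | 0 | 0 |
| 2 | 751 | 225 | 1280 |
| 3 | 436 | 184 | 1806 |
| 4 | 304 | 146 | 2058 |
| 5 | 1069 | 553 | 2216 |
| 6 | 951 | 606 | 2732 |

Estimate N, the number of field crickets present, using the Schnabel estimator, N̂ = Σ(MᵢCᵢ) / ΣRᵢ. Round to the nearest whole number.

N ≈ 4283

Σ MᵢCᵢ = 0·1280 + 1280·751 + 1806·436 + 2058·304 + 2216·1069 + 2732·951 = 0 + 961280 + 787416 + 625632 + 2368904 + 2598132 = 7341364
Σ Rᵢ = 0 + 225 + 184 + 146 + 553 + 606 = 1714
N̂ = 7341364 / 1714 ≈ 4283.2 → 4283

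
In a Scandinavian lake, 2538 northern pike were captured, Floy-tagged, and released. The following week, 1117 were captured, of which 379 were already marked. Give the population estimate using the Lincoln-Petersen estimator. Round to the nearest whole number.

N ≈ 7480

If marked individuals mix randomly, R/C ≈ M/N, giving N ≈ M·C/R.
N = (2538 × 1117) / 379 = 2834946 / 379 ≈ 7480.1 → 7480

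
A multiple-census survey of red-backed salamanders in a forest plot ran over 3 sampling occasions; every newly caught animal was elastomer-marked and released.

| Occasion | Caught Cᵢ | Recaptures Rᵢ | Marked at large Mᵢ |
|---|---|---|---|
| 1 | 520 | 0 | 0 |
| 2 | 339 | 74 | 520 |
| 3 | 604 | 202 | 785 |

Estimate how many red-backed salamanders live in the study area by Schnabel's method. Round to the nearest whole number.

Σ MᵢCᵢ = 0·520 + 520·339 + 785·604 = 0 + 176280 + 474140 = 650420
Σ Rᵢ = 0 + 74 + 202 = 276
N̂ = 650420 / 276 ≈ 2356.6 → 2357

N ≈ 2357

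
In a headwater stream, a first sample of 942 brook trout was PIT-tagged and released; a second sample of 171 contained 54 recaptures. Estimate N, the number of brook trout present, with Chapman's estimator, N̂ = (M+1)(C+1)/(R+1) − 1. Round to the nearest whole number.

N ≈ 2948

N̂ = (942+1)(171+1)/(54+1) − 1 = 943·172/55 − 1
= 162196/55 − 1 ≈ 2949.0 − 1 ≈ 2948.0 → 2948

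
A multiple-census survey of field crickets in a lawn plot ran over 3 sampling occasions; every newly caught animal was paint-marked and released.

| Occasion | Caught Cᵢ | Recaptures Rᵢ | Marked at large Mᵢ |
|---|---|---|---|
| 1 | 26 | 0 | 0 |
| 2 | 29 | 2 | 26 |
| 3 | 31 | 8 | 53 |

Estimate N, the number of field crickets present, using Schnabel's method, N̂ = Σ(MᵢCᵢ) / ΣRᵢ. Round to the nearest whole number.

Σ MᵢCᵢ = 0·26 + 26·29 + 53·31 = 0 + 754 + 1643 = 2397
Σ Rᵢ = 0 + 2 + 8 = 10
N̂ = 2397 / 10 ≈ 239.7 → 240

N ≈ 240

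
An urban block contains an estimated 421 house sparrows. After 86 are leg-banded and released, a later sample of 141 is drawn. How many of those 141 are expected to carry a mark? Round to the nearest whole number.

expected recaptures ≈ 29

The marked fraction of the population is 86/421, so in a sample of 141 expect C·(M/N) marked.
E[R] = 86 × 141 / 421 = 12126 / 421 ≈ 28.8 → 29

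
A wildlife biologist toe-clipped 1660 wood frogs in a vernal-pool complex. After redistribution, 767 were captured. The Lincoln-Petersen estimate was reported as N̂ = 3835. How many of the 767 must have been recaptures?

From N = M·C/R: R = M·C / N = 1660·767 / 3835 = 1273220 / 3835 = 332.

R = 332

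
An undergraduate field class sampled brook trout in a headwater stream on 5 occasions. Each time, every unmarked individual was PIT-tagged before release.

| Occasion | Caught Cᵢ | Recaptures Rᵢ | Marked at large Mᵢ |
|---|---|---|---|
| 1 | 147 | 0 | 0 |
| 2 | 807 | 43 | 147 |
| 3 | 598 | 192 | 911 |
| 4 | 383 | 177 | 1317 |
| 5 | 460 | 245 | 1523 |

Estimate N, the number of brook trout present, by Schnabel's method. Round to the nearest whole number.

Σ MᵢCᵢ = 0·147 + 147·807 + 911·598 + 1317·383 + 1523·460 = 0 + 118629 + 544778 + 504411 + 700580 = 1868398
Σ Rᵢ = 0 + 43 + 192 + 177 + 245 = 657
N̂ = 1868398 / 657 ≈ 2843.8 → 2844

N ≈ 2844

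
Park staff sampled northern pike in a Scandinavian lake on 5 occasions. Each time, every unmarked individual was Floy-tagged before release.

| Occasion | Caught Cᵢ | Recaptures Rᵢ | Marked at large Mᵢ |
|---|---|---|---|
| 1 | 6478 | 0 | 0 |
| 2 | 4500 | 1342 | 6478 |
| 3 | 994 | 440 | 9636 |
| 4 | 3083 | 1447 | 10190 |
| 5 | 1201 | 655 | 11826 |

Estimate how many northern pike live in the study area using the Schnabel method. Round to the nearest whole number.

Σ MᵢCᵢ = 0·6478 + 6478·4500 + 9636·994 + 10190·3083 + 11826·1201 = 0 + 29151000 + 9578184 + 31415770 + 14203026 = 84347980
Σ Rᵢ = 0 + 1342 + 440 + 1447 + 655 = 3884
N̂ = 84347980 / 3884 ≈ 21716.8 → 21717

N ≈ 21,717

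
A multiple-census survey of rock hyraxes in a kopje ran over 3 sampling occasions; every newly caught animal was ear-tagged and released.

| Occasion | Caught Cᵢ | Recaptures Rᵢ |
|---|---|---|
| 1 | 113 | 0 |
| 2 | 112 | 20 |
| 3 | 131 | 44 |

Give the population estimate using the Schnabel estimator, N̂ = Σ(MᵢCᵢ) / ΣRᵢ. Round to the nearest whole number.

N ≈ 617

Marked at large before each occasion: Mᵢ = Σⱼ<ᵢ (Cⱼ − Rⱼ) → M1=0, M2=113, M3=205
Σ MᵢCᵢ = 0·113 + 113·112 + 205·131 = 0 + 12656 + 26855 = 39511
Σ Rᵢ = 0 + 20 + 44 = 64
N̂ = 39511 / 64 ≈ 617.4 → 617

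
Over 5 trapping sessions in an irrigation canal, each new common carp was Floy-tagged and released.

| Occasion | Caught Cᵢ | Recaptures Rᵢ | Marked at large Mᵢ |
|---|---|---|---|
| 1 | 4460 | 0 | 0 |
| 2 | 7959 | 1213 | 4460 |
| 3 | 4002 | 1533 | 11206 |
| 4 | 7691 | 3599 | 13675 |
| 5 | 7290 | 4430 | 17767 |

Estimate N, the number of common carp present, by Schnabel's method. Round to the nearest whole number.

Σ MᵢCᵢ = 0·4460 + 4460·7959 + 11206·4002 + 13675·7691 + 17767·7290 = 0 + 35497140 + 44846412 + 105174425 + 129521430 = 315039407
Σ Rᵢ = 0 + 1213 + 1533 + 3599 + 4430 = 10775
N̂ = 315039407 / 10775 ≈ 29238.0 → 29238

N ≈ 29,238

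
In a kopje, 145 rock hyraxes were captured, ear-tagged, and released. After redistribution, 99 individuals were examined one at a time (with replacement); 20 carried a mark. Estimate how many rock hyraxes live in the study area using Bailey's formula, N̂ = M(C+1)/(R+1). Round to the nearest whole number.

N̂ = 145·(99+1)/(20+1) = 145·100/21 = 14500/21 ≈ 690.48 → 690

N ≈ 690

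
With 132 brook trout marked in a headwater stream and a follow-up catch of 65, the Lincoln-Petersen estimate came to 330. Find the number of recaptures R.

R = 26

From N = M·C/R: R = M·C / N = 132·65 / 330 = 8580 / 330 = 26.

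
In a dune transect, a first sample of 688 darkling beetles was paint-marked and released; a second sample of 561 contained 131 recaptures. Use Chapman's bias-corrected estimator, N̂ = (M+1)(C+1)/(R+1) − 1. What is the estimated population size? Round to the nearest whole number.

N ≈ 2932

N̂ = (688+1)(561+1)/(131+1) − 1 = 689·562/132 − 1
= 387218/132 − 1 ≈ 2933.47 − 1 ≈ 2932.47 → 2932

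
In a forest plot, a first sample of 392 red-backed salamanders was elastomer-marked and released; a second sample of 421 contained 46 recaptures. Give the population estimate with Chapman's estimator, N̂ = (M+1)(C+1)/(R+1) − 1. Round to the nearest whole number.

N ≈ 3528

N̂ = (392+1)(421+1)/(46+1) − 1 = 393·422/47 − 1
= 165846/47 − 1 ≈ 3528.6 − 1 ≈ 3527.6 → 3528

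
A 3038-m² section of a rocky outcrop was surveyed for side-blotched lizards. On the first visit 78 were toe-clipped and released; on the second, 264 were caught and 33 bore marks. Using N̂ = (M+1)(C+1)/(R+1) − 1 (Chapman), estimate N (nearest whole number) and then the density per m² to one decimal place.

N̂ = 79·265/34 − 1 = 20935/34 − 1 ≈ 614.7 → 615
Density = N̂ / area = 615 / 3038 ≈ 0.20 → 0.2 per m²

density ≈ 0.2 side-blotched lizards per m²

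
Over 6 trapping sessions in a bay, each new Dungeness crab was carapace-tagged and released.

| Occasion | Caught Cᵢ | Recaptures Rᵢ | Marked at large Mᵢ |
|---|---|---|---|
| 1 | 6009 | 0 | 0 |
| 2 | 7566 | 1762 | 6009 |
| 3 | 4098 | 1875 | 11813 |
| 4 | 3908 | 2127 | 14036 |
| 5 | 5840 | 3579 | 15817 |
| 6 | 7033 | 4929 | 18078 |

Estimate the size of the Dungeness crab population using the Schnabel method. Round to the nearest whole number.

Σ MᵢCᵢ = 0·6009 + 6009·7566 + 11813·4098 + 14036·3908 + 15817·5840 + 18078·7033 = 0 + 45464094 + 48409674 + 54852688 + 92371280 + 127142574 = 368240310
Σ Rᵢ = 0 + 1762 + 1875 + 2127 + 3579 + 4929 = 14272
N̂ = 368240310 / 14272 ≈ 25801.6 → 25802

N ≈ 25,802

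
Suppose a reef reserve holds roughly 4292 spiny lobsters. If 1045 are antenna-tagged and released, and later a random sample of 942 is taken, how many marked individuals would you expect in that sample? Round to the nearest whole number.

expected recaptures ≈ 229

The marked fraction of the population is 1045/4292, so in a sample of 942 expect C·(M/N) marked.
E[R] = 1045 × 942 / 4292 = 984390 / 4292 ≈ 229.4 → 229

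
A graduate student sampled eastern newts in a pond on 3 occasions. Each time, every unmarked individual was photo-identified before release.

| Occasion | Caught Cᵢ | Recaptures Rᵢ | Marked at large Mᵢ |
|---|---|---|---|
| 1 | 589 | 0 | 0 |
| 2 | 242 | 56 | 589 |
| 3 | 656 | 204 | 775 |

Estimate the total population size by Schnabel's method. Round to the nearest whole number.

N ≈ 2504

Σ MᵢCᵢ = 0·589 + 589·242 + 775·656 = 0 + 142538 + 508400 = 650938
Σ Rᵢ = 0 + 56 + 204 = 260
N̂ = 650938 / 260 ≈ 2503.6 → 2504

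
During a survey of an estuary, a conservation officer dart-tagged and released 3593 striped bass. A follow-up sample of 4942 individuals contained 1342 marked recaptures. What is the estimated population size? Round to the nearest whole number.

N ≈ 13,231

N = (3593 × 4942) / 1342 = 17756606 / 1342 ≈ 13231.45 → 13231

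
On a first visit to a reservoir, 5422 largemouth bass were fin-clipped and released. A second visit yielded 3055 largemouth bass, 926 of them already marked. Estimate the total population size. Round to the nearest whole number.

N ≈ 17,888

The marked fraction in the recapture sample should equal the marked fraction in the population: 926/3055 = 5422/N.
N = (5422 × 3055) / 926 = 16564210 / 926 ≈ 17887.9 → 17888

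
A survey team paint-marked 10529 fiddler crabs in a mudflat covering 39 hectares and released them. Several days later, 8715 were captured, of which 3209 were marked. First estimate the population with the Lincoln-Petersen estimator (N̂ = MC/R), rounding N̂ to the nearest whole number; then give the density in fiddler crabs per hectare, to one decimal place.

density ≈ 733.2 fiddler crabs per hectare

N̂ = 10529·8715/3209 = 91760235/3209 ≈ 28594.7 → 28595
Density = N̂ / area = 28595 / 39 ≈ 733.21 → 733.2 per hectare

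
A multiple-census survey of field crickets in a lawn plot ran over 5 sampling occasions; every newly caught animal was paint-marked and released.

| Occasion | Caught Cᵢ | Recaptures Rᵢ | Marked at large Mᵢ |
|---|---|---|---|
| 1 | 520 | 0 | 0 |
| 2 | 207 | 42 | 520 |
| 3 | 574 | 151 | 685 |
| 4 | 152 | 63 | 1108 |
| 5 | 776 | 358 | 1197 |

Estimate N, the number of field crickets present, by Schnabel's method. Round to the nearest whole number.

Σ MᵢCᵢ = 0·520 + 520·207 + 685·574 + 1108·152 + 1197·776 = 0 + 107640 + 393190 + 168416 + 928872 = 1598118
Σ Rᵢ = 0 + 42 + 151 + 63 + 358 = 614
N̂ = 1598118 / 614 ≈ 2602.8 → 2603

N ≈ 2603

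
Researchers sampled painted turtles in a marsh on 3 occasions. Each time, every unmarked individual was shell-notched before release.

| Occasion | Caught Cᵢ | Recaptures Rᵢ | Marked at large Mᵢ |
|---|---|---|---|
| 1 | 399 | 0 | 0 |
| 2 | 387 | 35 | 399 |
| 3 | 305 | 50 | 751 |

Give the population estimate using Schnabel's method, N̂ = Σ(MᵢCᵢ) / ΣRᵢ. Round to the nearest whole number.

Σ MᵢCᵢ = 0·399 + 399·387 + 751·305 = 0 + 154413 + 229055 = 383468
Σ Rᵢ = 0 + 35 + 50 = 85
N̂ = 383468 / 85 ≈ 4511.4 → 4511

N ≈ 4511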